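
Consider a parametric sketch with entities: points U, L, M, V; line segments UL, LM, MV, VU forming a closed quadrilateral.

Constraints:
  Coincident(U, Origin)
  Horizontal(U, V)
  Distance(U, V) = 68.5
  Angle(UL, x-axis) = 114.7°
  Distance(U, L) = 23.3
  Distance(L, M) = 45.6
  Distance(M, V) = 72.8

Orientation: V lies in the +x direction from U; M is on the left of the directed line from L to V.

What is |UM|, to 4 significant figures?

58.82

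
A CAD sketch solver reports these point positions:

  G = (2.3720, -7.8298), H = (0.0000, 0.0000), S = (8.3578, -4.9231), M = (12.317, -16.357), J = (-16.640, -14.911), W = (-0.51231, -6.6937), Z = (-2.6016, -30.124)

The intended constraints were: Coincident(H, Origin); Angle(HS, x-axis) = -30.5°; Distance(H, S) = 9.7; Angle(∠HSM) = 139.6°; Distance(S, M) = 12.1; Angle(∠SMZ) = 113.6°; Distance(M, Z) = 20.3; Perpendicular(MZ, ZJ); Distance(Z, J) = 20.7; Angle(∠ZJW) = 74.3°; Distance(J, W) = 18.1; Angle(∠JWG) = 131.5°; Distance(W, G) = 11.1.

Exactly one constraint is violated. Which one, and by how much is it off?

Distance(W, G) = 11.1 — off by 8.00.

H = (0.00, 0.00) ✓; HS at -30.50° ✓; |HS| = 9.700 ✓; ∠HSM = 139.6° ✓; |SM| = 12.10 ✓; ∠SMZ = 113.6° ✓; |MZ| = 20.30 ✓; ∠(MZ, ZJ) = 90.00° ✓; |ZJ| = 20.70 ✓; ∠ZJW = 74.30° ✓; |JW| = 18.10 ✓; ∠JWG = 131.5° ✓; |WG| = 3.100 ✗.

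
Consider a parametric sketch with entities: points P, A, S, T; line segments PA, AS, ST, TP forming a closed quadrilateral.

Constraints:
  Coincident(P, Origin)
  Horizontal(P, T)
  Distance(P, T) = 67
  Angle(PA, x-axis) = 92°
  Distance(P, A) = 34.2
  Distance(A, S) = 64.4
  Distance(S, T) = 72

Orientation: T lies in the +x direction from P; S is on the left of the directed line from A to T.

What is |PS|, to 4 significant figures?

87.57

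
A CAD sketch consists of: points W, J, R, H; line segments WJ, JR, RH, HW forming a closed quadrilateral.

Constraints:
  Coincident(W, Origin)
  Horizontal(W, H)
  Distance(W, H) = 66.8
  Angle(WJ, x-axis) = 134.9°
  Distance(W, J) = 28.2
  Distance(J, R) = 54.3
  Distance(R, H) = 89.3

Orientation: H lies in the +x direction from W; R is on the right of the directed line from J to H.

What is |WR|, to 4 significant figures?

37.60

Checks: |JR| = 54.30 ✓; |RH| = 89.30 ✓.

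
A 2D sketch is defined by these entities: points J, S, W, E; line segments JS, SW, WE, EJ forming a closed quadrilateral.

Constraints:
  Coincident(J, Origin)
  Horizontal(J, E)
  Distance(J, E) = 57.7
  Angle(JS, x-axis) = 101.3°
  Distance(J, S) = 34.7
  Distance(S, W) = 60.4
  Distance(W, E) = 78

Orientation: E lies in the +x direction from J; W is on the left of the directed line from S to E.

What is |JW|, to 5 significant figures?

84.026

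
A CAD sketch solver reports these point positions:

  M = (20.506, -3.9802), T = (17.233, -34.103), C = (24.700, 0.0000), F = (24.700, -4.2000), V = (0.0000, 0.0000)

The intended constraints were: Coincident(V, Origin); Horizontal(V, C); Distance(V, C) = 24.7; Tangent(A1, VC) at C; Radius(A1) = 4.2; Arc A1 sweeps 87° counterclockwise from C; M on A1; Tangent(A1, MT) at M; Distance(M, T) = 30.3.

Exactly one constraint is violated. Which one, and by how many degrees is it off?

Tangent(A1, MT) at M — off by 3.20°.

V = (0.00, 0.00) ✓; V.y = 0.00, C.y = 0.00 ✓; |VC| = 24.70 ✓; ∠(FC, CV) = 90.00° ✓; |FC| = 4.200 ✓; bearing(F→M) − bearing(F→C) = 87.00° ✓; |FM| = 4.200 ✓; ∠(FM, MT) = 93.20° ✗; |MT| = 30.30 ✓.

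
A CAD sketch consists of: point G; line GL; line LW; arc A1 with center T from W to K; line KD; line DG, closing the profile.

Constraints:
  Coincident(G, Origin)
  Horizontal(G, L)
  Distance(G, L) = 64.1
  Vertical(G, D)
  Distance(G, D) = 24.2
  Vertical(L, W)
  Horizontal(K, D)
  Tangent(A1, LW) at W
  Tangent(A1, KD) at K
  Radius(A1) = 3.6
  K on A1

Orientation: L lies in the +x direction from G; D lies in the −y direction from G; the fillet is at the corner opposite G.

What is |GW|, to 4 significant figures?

67.33

The virtual corner opposite G is at (64.10, -24.20). The tangent condition forces TW to be normal to LW and since A1 is tangent to KD there, TK ⟂ KD, with radius 3.6, so the center T sits 3.6 in from both sides at T = (60.50, -20.60). That places the tangent points at W = (64.10, -20.60) on LW and K = (60.50, -24.20) on KD. Then |GW| = |W − G| = 67.33.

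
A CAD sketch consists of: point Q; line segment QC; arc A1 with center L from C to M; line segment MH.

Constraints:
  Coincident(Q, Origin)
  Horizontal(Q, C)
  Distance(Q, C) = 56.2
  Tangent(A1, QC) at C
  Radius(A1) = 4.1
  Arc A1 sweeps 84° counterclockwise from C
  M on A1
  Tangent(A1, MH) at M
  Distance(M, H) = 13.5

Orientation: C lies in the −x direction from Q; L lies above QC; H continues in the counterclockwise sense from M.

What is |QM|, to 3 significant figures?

52.3

Q is at the origin; QC is horizontal with |QC| = 56.2 and C on the −x side, so C = (-56.2, 0.00). Tangency of A1 to QC means the radius LC is perpendicular to QC, so L = C + (0, 4.1) = (-56.2, 4.10). On A1, C sits at bearing -90° from L; an 84° counterclockwise sweep puts M at bearing -6°, so M = L + 4.1·(cos -6°, sin -6°) = (-52.1, 3.67). Then |QM| = |M − Q| = 52.3.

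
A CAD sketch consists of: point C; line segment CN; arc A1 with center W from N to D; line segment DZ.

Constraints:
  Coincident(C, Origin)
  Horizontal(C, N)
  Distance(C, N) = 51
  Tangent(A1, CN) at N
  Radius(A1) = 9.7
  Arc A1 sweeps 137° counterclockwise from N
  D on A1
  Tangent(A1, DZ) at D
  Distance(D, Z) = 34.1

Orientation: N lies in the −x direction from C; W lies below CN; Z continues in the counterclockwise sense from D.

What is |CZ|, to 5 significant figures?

51.689

C is at the origin; CN is horizontal with |CN| = 51.0 and N on the −x side, so N = (-51.000, 0.0000). Tangency of A1 to CN means the radius WN is perpendicular to CN, so W = N + (0, -9.7) = (-51.000, -9.7000). On A1, N sits at bearing 90° from W; a 137° counterclockwise sweep puts D at bearing 227°, so D = W + 9.7·(cos 227°, sin 227°) = (-57.615, -16.794). The tangent condition forces WD to be normal to DZ, so DZ runs along (−sin 227°, cos 227°); with |DZ| = 34.1, Z = (-32.676, -40.050). Then |CZ| = |Z − C| = 51.689.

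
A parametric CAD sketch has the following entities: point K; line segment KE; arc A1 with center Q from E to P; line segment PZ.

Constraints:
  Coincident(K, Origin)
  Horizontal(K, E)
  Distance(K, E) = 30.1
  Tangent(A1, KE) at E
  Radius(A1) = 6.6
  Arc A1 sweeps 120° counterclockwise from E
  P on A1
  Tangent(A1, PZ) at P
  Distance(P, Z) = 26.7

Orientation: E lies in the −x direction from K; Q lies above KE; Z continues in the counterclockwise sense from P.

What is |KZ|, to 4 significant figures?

50.14

K is at the origin; KE is horizontal with |KE| = 30.1 and E on the −x side, so E = (-30.10, 0.000). A1 meets KE tangentially, so QE is at right angles to KE, so Q = E + (0, 6.6) = (-30.10, 6.600). On A1, E sits at bearing -90° from Q; a 120° counterclockwise sweep puts P at bearing 30°, so P = Q + 6.6·(cos 30°, sin 30°) = (-24.38, 9.900). A1 meets PZ tangentially, so QP is at right angles to PZ, so PZ runs along (−sin 30°, cos 30°); with |PZ| = 26.7, Z = (-37.73, 33.02). Then |KZ| = |Z − K| = 50.14.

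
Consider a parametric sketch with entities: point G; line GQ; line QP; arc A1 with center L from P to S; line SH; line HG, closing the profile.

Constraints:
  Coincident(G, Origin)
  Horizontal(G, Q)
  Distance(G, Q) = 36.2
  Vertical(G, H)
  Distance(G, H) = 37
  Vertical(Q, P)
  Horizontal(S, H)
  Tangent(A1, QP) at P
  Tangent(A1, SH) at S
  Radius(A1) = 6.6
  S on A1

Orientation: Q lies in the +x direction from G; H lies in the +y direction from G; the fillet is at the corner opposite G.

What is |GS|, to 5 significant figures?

47.383

G is at the origin; G and Q share the same y with |GQ| = 36.2 and Q on the +x side, so Q = (36.200, 0.0000). GH is vertical with |GH| = 37.0 and H on the +y side, so H = (0.0000, 37.000). The virtual corner opposite G is at (36.200, 37.000). Since A1 is tangent to QP there, LP ⟂ QP and tangency of A1 to SH means the radius LS is perpendicular to SH, with radius 6.6, so the center L sits 6.6 in from both sides at L = (29.600, 30.400). That places the tangent points at P = (36.200, 30.400) on QP and S = (29.600, 37.000) on SH. Then |GS| = |S − G| = 47.383.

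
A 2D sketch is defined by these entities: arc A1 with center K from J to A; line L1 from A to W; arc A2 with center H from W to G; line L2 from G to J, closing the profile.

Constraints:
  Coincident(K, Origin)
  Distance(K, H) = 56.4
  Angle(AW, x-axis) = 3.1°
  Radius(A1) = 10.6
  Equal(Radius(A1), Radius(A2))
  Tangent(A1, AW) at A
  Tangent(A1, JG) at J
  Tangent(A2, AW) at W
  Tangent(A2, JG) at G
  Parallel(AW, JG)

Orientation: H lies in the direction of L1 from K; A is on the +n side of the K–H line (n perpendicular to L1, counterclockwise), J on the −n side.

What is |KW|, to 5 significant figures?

57.387

The slot axis is L1's direction at 3.1°, so u = (cos 3.1°, sin 3.1°) = (0.99854, 0.054079) and n = (−sin 3.1°, cos 3.1°) = (-0.054079, 0.99854). K is at the origin and H lies 56.4 along u from K, so H = 56.4·u = (56.317, 3.0500). Tangency of A1 to both parallel lines with radius 10.6 puts A and J at K ± 10.6·n: A = (-0.57324, 10.584), J = (0.57324, -10.584). Equal radii place W and G the same way about H: W = H + 10.6·n = (55.744, 13.635), G = H − 10.6·n = (56.891, -7.5344). Then |KW| = |W − K| = 57.387.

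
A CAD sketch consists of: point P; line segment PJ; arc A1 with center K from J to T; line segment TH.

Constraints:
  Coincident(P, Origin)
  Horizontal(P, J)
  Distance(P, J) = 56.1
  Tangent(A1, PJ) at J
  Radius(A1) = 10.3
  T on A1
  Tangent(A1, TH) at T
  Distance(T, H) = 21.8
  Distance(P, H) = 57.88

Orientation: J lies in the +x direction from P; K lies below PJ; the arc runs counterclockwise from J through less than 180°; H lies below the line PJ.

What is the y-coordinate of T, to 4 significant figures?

-11.15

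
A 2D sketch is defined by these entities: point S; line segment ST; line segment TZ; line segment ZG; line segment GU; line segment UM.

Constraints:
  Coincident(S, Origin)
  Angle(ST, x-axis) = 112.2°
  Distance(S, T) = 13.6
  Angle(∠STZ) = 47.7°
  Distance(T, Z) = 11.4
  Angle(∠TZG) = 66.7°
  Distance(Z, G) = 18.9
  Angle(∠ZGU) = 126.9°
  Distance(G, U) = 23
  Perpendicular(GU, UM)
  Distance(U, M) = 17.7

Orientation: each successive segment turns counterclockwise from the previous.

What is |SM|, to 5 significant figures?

32.063

∠ZGU = 126.9° gives GU at 50.900° from the x-axis; with |GU| = 23.0, U = (23.345, 19.426). GU is perpendicular to UM, so UM runs at 140.90°; with |UM| = 17.7, M = (9.6091, 30.589). Then |SM| = |M − S| = 32.063.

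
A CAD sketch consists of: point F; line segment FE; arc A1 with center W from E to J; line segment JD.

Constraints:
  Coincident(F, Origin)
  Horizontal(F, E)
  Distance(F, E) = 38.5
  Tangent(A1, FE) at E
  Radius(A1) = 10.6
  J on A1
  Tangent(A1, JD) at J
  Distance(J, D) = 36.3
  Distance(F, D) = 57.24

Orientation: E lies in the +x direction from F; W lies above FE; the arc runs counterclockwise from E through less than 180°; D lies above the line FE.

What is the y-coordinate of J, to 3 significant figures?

15.4

F is at the origin; F and E share the same y with |FE| = 38.5 and E on the +x side, so E = (38.5, 0.00). The tangent condition forces WE to be normal to FE, so W = E + (0, 10.6) = (38.5, 10.6). Since WJ ⟂ JD (tangency), |WD| = √(10.6² + 36.3²) = 37.8 regardless of where J sits on A1. So D lies on both circle(F, 57.24) and circle(W, 37.8); the above-FE intersection is D = (31.5, 47.8). J is the foot of the tangent from D: J = (48.0, 15.4).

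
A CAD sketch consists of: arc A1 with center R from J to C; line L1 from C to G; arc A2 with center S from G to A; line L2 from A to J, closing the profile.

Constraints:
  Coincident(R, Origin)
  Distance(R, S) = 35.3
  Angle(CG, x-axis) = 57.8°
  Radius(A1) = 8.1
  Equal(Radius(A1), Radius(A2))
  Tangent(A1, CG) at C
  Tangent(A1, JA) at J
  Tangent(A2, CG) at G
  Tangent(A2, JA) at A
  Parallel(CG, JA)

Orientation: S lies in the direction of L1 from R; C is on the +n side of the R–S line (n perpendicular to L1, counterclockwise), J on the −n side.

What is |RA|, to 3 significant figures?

36.2

Tangency of A1 to both parallel lines with radius 8.1 puts C and J at R ± 8.1·n: C = (-6.85, 4.32), J = (6.85, -4.32). Equal radii place G and A the same way about S: G = S + 8.1·n = (12.0, 34.2), A = S − 8.1·n = (25.7, 25.6). Then |RA| = |A − R| = 36.2.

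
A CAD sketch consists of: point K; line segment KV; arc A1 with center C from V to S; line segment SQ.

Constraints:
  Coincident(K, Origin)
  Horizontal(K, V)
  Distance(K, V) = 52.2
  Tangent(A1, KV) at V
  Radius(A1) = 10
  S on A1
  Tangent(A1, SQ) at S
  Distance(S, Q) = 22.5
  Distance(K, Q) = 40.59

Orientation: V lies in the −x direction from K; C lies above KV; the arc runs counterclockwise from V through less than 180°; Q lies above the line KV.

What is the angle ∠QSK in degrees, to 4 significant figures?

66.75°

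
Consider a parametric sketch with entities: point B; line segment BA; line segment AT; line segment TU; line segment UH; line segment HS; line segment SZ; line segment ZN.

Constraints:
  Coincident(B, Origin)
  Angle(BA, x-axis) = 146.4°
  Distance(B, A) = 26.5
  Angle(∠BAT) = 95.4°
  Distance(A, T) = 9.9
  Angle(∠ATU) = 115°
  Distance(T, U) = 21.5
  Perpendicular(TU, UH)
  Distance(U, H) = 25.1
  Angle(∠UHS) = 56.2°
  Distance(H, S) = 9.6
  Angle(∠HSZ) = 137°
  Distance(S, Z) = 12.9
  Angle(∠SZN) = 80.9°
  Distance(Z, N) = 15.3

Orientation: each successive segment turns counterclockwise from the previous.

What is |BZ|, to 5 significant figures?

17.206

∠UHS = 56.2° gives HS at 149.80° from the x-axis; with |HS| = 9.6, S = (-4.6150, 3.4792). ∠HSZ = 137.0° gives SZ at -167.20° from the x-axis; with |SZ| = 12.9, Z = (-17.194, 0.62119). Then |BZ| = |Z − B| = 17.206.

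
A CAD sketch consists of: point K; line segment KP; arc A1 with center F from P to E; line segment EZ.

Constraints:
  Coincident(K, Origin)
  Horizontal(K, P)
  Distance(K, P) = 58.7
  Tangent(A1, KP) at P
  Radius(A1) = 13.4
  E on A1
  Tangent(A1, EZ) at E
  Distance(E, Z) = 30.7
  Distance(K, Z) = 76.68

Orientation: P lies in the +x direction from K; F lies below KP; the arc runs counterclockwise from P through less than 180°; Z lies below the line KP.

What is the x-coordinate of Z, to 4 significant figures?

60.71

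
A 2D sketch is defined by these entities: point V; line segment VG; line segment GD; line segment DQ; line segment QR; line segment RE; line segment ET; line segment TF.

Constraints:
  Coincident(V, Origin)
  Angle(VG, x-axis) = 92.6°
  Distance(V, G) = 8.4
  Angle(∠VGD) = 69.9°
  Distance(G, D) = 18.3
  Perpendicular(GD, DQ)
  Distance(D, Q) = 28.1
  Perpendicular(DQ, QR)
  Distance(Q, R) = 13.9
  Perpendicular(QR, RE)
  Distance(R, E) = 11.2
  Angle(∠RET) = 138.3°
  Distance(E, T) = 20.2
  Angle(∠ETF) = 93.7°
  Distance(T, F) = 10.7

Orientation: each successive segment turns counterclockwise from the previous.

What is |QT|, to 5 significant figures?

26.286

QR ⟂ RE, so RE runs at 112.70°; with |RE| = 11.2, E = (2.0816, -8.8975). ∠RET = 138.3° gives ET at 154.40° from the x-axis; with |ET| = 20.2, T = (-16.135, -0.16940). Then |QT| = |T − Q| = 26.286.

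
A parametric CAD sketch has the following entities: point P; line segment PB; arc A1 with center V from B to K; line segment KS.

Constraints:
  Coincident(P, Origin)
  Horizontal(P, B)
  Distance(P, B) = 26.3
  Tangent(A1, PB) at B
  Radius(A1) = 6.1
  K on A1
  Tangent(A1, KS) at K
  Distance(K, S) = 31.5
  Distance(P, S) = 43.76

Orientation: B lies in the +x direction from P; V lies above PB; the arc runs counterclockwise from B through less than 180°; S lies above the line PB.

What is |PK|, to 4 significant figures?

33.07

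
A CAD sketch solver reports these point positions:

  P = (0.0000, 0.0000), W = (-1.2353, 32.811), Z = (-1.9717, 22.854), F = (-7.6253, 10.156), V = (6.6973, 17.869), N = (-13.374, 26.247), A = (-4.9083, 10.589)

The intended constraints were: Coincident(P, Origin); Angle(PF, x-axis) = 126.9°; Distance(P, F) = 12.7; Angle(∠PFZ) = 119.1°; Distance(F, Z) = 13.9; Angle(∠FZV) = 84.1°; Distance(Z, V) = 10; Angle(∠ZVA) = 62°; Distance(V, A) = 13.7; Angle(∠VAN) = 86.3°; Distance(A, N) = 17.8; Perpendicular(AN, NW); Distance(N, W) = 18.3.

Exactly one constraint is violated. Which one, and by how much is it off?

Distance(N, W) = 18.3 — off by 4.50.

P = (0.00, 0.00) ✓; PF at 126.9° ✓; |PF| = 12.70 ✓; ∠PFZ = 119.1° ✓; |FZ| = 13.90 ✓; ∠FZV = 84.10° ✓; |ZV| = 10.00 ✓; ∠ZVA = 62.00° ✓; |VA| = 13.70 ✓; ∠VAN = 86.30° ✓; |AN| = 17.80 ✓; ∠(AN, NW) = 90.00° ✓; |NW| = 13.80 ✗.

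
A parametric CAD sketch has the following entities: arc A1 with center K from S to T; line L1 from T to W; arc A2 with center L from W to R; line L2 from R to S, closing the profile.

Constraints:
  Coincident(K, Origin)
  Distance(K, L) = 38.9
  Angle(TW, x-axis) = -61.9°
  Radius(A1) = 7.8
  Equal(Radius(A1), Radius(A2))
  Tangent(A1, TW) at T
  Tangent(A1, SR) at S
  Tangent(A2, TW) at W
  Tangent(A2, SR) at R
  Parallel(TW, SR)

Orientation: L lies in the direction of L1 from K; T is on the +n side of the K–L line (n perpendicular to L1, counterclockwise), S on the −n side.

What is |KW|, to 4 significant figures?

39.67

Tangency of A1 to both parallel lines with radius 7.8 puts T and S at K ± 7.8·n: T = (6.881, 3.674), S = (-6.881, -3.674). Equal radii place W and R the same way about L: W = L + 7.8·n = (25.20, -30.64), R = L − 7.8·n = (11.44, -37.99). Then |KW| = |W − K| = 39.67.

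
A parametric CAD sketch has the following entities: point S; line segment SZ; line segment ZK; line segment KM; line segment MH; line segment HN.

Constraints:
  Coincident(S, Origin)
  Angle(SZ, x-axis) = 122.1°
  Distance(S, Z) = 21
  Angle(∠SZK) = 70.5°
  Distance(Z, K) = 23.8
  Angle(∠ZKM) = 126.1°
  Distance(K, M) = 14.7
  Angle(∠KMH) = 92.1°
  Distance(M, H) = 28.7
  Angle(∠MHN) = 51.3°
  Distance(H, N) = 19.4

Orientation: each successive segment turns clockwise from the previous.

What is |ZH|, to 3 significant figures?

31.2

S is at the origin; SZ runs at 122.1° with length 21.0, so Z = (-11.2, 17.8). ∠SZK = 70.5° gives ZK at 12.6° from the x-axis; with |ZK| = 23.8, K = (12.1, 23.0). ∠ZKM = 126.1° gives KM at -41.3° from the x-axis; with |KM| = 14.7, M = (23.1, 13.3). ∠KMH = 92.1° gives MH at -129° from the x-axis; with |MH| = 28.7, H = (4.97, -8.96). Then |ZH| = |H − Z| = 31.2.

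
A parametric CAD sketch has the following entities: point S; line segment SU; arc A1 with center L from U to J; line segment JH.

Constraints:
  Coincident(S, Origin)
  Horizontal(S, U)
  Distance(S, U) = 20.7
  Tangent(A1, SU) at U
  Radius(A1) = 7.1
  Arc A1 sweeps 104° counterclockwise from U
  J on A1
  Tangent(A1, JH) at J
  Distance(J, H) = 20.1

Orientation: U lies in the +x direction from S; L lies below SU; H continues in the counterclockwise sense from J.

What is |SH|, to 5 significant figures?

33.923

S is at the origin; SU is horizontal with |SU| = 20.7 and U on the +x side, so U = (20.700, 0.0000). A1 meets SU tangentially, so LU is at right angles to SU, so L = U + (0, -7.1) = (20.700, -7.1000). On A1, U sits at bearing 90° from L; a 104° counterclockwise sweep puts J at bearing 194°, so J = L + 7.1·(cos 194°, sin 194°) = (13.811, -8.8176). A1 meets JH tangentially, so LJ is at right angles to JH, so JH runs along (−sin 194°, cos 194°); with |JH| = 20.1, H = (18.674, -28.321). Then |SH| = |H − S| = 33.923.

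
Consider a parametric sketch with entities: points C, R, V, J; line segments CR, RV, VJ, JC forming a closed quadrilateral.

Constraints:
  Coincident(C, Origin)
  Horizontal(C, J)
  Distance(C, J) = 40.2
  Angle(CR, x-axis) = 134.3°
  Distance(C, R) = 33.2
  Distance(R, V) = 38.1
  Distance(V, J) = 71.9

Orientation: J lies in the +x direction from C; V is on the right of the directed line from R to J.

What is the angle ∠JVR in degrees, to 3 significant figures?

68.2°

Checks: |RV| = 38.10 ✓; |VJ| = 71.90 ✓.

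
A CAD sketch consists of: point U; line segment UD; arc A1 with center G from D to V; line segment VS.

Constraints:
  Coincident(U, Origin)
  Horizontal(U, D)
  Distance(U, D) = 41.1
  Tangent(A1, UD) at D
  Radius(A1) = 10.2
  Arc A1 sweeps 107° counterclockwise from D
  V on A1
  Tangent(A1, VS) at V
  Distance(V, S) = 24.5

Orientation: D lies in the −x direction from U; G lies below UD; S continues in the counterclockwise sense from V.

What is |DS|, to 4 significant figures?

36.70

U is at the origin; U and D share the same y with |UD| = 41.1 and D on the −x side, so D = (-41.10, 0.000). A1 meets UD tangentially, so GD is at right angles to UD, so G = D + (0, -10.2) = (-41.10, -10.20). On A1, D sits at bearing 90° from G; a 107° counterclockwise sweep puts V at bearing 197°, so V = G + 10.2·(cos 197°, sin 197°) = (-50.85, -13.18). Since A1 is tangent to VS there, GV ⟂ VS, so VS runs along (−sin 197°, cos 197°); with |VS| = 24.5, S = (-43.69, -36.61). Then |DS| = |S − D| = 36.70.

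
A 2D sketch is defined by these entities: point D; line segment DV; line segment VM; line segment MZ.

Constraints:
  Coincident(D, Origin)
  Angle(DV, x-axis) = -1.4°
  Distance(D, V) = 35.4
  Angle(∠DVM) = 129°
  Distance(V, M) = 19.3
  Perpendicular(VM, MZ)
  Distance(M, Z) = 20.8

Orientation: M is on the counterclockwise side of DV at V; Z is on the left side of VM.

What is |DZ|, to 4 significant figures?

42.12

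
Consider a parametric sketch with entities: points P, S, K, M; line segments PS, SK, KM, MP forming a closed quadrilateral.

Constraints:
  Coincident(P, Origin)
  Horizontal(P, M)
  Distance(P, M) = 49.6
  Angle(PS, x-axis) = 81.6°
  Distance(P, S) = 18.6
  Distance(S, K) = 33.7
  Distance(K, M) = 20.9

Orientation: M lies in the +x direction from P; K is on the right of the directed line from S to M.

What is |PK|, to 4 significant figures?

29.03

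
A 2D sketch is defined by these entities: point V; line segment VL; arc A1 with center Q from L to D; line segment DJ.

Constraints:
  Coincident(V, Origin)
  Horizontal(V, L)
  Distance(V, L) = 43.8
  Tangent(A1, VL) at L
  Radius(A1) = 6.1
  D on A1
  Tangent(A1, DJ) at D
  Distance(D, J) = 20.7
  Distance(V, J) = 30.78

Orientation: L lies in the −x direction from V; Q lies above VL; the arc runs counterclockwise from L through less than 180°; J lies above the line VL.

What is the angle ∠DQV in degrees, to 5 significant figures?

34.136°

Checks: |VL| = 43.80 ✓; |QD| = 6.100 ✓; ∠(QD, DJ) = 90.00° ✓; |DJ| = 20.70 ✓; |VJ| = 30.78 ✓.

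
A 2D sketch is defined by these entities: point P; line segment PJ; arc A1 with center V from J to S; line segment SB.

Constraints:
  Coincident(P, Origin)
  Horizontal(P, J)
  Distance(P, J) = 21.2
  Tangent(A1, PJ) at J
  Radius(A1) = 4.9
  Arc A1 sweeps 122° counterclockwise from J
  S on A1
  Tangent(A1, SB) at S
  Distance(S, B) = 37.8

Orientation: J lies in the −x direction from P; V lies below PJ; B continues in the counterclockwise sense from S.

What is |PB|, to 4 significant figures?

39.91

P is at the origin; PJ is horizontal with |PJ| = 21.2 and J on the −x side, so J = (-21.20, 0.000). The tangent condition forces VJ to be normal to PJ, so V = J + (0, -4.9) = (-21.20, -4.900). On A1, J sits at bearing 90° from V; a 122° counterclockwise sweep puts S at bearing 212°, so S = V + 4.9·(cos 212°, sin 212°) = (-25.36, -7.497). The tangent condition forces VS to be normal to SB, so SB runs along (−sin 212°, cos 212°); with |SB| = 37.8, B = (-5.324, -39.55). Then |PB| = |B − P| = 39.91.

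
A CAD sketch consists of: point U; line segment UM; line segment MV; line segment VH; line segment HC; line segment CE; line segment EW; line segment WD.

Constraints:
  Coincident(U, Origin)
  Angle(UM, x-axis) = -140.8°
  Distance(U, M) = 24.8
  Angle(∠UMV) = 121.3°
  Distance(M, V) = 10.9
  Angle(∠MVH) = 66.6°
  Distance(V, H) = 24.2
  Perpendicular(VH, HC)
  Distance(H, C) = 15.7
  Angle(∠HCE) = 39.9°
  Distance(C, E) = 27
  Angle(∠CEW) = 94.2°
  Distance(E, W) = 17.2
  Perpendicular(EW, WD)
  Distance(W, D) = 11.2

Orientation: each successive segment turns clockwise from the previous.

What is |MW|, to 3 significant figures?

30.8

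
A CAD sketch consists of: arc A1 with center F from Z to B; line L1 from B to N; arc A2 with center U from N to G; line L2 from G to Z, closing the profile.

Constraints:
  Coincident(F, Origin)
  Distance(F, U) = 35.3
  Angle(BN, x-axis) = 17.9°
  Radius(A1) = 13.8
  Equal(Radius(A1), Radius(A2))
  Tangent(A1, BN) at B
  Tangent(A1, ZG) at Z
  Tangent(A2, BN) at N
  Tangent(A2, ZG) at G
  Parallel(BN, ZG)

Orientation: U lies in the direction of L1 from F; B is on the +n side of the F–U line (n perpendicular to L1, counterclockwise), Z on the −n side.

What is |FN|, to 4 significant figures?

37.90

The slot axis is L1's direction at 17.9°, so u = (cos 17.9°, sin 17.9°) = (0.9516, 0.3074) and n = (−sin 17.9°, cos 17.9°) = (-0.3074, 0.9516). F is at the origin and U lies 35.3 along u from F, so U = 35.3·u = (33.59, 10.85). Tangency of A1 to both parallel lines with radius 13.8 puts B and Z at F ± 13.8·n: B = (-4.242, 13.13), Z = (4.242, -13.13). Equal radii place N and G the same way about U: N = U + 13.8·n = (29.35, 23.98), G = U − 13.8·n = (37.83, -2.282). Then |FN| = |N − F| = 37.90.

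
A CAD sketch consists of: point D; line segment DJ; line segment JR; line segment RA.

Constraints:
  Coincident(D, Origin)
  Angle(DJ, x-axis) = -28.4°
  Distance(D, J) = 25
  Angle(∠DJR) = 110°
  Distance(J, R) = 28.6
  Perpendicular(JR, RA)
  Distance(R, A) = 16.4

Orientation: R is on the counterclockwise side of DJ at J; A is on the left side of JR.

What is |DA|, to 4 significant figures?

37.82

D is at the origin; DJ runs at -28.4° with length 25.0, so J = 25.0·(cos -28.4°, sin -28.4°) = (21.99, -11.89). ∠DJR = 110.0°, so JR runs at -28.4° + (180° − 110.0°) = 41.60° from the x-axis; with |JR| = 28.6, R = J + 28.6·(cos 41.60°, sin 41.60°) = (43.38, 7.098). The perpendicularity gives RA at right angles to JR; with |RA| = 16.4 on the left of JR, A = R + 16.4·(-0.6639, 0.7478) = (32.49, 19.36). Then |DA| = |A − D| = 37.82.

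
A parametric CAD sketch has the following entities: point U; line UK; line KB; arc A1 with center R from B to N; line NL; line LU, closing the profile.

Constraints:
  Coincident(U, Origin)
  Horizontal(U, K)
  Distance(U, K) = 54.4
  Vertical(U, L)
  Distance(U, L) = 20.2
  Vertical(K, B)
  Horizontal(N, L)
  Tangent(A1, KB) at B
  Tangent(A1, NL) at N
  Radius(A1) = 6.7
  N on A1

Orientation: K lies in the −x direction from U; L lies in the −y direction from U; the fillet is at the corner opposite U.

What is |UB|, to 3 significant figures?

56.1

The virtual corner opposite U is at (-54.4, -20.2). The tangent condition forces RB to be normal to KB and the tangent condition forces RN to be normal to NL, with radius 6.7, so the center R sits 6.7 in from both sides at R = (-47.7, -13.5). That places the tangent points at B = (-54.4, -13.5) on KB and N = (-47.7, -20.2) on NL. Then |UB| = |B − U| = 56.1.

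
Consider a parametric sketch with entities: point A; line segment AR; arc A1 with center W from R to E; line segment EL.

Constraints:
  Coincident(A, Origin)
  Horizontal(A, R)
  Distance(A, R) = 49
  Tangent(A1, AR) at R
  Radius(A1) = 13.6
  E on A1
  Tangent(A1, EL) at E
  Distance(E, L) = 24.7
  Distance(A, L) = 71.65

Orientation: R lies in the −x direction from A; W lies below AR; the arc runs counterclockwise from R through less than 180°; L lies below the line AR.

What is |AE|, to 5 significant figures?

64.325

Checks: |WE| = 13.60 ✓; ∠(WE, EL) = 90.00° ✓; |EL| = 24.70 ✓; |AL| = 71.65 ✓.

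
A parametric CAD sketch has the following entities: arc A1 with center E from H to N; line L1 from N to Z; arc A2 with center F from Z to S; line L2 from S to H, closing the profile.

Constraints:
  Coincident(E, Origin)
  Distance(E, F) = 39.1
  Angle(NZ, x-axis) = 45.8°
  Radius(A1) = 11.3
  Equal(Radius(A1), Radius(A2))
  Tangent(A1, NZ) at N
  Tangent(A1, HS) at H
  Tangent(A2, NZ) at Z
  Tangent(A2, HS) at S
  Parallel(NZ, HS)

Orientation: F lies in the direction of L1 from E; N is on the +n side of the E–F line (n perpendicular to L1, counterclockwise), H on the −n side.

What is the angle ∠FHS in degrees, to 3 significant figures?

16.1°

The slot axis is L1's direction at 45.8°, so u = (cos 45.8°, sin 45.8°) = (0.697, 0.717) and n = (−sin 45.8°, cos 45.8°) = (-0.717, 0.697). E is at the origin and F lies 39.1 along u from E, so F = 39.1·u = (27.3, 28.0). Tangency of A1 to both parallel lines with radius 11.3 puts N and H at E ± 11.3·n: N = (-8.10, 7.88), H = (8.10, -7.88). Equal radii place Z and S the same way about F: Z = F + 11.3·n = (19.2, 35.9), S = F − 11.3·n = (35.4, 20.2). Then cos ∠FHS = HF·HS / (|HF||HS|), giving 16.1°.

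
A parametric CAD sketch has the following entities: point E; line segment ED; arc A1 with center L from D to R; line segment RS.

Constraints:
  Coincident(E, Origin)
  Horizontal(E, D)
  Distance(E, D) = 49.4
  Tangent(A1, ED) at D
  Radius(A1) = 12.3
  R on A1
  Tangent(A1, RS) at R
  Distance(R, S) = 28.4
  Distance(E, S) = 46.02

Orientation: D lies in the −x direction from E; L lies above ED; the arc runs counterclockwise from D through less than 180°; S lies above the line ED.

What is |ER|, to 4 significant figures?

38.64

Checks: |LD| = 12.30 ✓; |LR| = 12.30 ✓; ∠(LR, RS) = 90.00° ✓; |RS| = 28.40 ✓; |ES| = 46.02 ✓.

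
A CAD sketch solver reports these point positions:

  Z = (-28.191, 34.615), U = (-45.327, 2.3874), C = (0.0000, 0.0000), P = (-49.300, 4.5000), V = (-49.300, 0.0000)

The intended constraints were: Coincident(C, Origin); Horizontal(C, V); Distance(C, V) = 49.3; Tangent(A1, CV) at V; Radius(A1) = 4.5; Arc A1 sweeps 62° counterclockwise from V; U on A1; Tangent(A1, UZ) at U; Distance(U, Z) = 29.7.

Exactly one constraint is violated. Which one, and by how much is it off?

Distance(U, Z) = 29.7 — off by 6.80.

C = (0.00, 0.00) ✓; C.y = 0.00, V.y = 0.00 ✓; |CV| = 49.30 ✓; ∠(PV, VC) = 90.00° ✓; |PV| = 4.500 ✓; bearing(P→U) − bearing(P→V) = 62.00° ✓; |PU| = 4.500 ✓; ∠(PU, UZ) = 90.00° ✓; |UZ| = 36.50 ✗.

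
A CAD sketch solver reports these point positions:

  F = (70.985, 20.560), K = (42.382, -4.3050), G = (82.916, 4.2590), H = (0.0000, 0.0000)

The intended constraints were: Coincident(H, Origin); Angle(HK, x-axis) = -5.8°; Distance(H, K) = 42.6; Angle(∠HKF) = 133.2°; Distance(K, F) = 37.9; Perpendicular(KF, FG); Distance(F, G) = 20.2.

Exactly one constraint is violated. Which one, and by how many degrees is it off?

Perpendicular(KF, FG) — off by 4.80°.

H = (0.00, 0.00) ✓; HK at -5.800° ✓; |HK| = 42.60 ✓; ∠HKF = 133.2° ✓; |KF| = 37.90 ✓; ∠(KF, FG) = 94.80° ✗; |FG| = 20.20 ✓.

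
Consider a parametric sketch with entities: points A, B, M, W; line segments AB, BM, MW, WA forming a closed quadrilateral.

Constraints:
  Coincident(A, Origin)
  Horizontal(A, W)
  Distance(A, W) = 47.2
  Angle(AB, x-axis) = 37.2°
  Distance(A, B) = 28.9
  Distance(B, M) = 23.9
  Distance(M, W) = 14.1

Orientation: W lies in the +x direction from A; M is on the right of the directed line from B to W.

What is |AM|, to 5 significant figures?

33.887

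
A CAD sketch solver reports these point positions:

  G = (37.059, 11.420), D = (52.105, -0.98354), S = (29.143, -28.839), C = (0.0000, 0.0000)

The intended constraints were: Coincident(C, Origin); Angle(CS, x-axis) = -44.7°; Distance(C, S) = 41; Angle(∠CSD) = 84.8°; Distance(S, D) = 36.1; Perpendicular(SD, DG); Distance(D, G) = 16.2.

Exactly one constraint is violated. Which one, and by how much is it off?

Distance(D, G) = 16.2 — off by 3.30.

C = (0.00, 0.00) ✓; CS at -44.70° ✓; |CS| = 41.00 ✓; ∠CSD = 84.80° ✓; |SD| = 36.10 ✓; ∠(SD, DG) = 90.00° ✓; |DG| = 19.50 ✗.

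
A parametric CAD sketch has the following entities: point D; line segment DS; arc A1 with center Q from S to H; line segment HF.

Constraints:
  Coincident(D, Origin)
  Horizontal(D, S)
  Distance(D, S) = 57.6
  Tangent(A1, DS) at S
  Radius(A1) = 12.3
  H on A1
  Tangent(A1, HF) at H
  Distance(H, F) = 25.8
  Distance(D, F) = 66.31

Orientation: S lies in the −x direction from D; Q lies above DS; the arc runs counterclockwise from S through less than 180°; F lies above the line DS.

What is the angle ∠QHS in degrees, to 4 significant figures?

37.34°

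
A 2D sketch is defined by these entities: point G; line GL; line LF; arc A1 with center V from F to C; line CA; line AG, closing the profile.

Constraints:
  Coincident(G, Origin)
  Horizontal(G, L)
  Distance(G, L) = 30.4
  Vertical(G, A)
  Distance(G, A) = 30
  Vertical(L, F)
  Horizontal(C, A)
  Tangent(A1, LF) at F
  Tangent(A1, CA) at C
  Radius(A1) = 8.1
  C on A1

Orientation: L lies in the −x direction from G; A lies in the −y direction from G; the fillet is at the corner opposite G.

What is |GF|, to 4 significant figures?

37.47

G is at the origin; GL is horizontal with |GL| = 30.4 and L on the −x side, so L = (-30.40, 0.000). GA is vertical with |GA| = 30.0 and A on the −y side, so A = (0.000, -30.00). The virtual corner opposite G is at (-30.40, -30.00). Since A1 is tangent to LF there, VF ⟂ LF and A1 meets CA tangentially, so VC is at right angles to CA, with radius 8.1, so the center V sits 8.1 in from both sides at V = (-22.30, -21.90). That places the tangent points at F = (-30.40, -21.90) on LF and C = (-22.30, -30.00) on CA. Then |GF| = |F − G| = 37.47.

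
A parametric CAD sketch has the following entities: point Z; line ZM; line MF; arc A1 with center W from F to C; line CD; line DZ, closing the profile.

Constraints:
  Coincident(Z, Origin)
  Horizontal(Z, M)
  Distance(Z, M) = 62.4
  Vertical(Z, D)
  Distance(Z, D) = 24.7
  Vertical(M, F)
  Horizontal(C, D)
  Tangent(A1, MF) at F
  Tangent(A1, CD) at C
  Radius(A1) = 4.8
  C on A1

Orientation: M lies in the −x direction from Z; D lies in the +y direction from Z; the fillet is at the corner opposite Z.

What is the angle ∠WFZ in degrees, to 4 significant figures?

17.69°

Z is at the origin; ZM is horizontal with |ZM| = 62.4 and M on the −x side, so M = (-62.40, 0.000). ZD is vertical with |ZD| = 24.7 and D on the +y side, so D = (0.000, 24.70). The virtual corner opposite Z is at (-62.40, 24.70). Since A1 is tangent to MF there, WF ⟂ MF and A1 meets CD tangentially, so WC is at right angles to CD, with radius 4.8, so the center W sits 4.8 in from both sides at W = (-57.60, 19.90). That places the tangent points at F = (-62.40, 19.90) on MF and C = (-57.60, 24.70) on CD. Then cos ∠WFZ = FW·FZ / (|FW||FZ|), giving 17.69°.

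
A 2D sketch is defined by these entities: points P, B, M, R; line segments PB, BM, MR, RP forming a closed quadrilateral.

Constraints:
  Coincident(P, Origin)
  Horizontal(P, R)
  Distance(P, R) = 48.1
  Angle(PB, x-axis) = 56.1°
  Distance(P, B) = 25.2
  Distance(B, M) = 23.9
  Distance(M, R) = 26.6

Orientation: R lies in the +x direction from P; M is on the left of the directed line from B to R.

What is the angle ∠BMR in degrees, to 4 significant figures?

104.5°

P is at the origin; PR is horizontal with |PR| = 48.1 and R in +x, so R = (48.1, 0). PB runs at 56.1° with |PB| = 25.2, so B = (14.06, 20.92). M is determined by |BM| = 23.9 and |MR| = 26.6 together: it lies at the intersection of circle(B, 23.9) and circle(R, 26.6). With |BR| = 39.96, the foot of the radical line on BR is 18.27 from B and the perpendicular offset is √(23.9² − 18.27²) = 15.41. Taking the left-of-BR solution: M = (37.69, 24.48).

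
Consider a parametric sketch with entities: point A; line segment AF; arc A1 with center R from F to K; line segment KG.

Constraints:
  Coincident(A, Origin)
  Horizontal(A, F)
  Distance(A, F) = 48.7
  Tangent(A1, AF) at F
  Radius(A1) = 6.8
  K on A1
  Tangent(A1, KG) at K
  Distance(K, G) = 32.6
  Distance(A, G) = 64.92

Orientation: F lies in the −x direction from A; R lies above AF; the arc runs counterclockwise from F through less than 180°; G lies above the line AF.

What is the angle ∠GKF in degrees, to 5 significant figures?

127.02°

Checks: |RK| = 6.800 ✓; ∠(RK, KG) = 90.00° ✓; |KG| = 32.60 ✓; |AG| = 64.92 ✓.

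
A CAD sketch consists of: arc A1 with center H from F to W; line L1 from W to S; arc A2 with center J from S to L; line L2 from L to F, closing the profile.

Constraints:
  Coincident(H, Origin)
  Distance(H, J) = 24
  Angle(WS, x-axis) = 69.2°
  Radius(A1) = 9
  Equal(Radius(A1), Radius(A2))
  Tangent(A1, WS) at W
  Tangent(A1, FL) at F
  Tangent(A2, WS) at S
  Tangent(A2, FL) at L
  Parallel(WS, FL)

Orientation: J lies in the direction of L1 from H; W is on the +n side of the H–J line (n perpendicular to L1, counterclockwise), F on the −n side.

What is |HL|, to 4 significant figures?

25.63

The slot axis is L1's direction at 69.2°, so u = (cos 69.2°, sin 69.2°) = (0.3551, 0.9348) and n = (−sin 69.2°, cos 69.2°) = (-0.9348, 0.3551). H is at the origin and J lies 24.0 along u from H, so J = 24.0·u = (8.523, 22.44). Tangency of A1 to both parallel lines with radius 9.0 puts W and F at H ± 9.0·n: W = (-8.413, 3.196), F = (8.413, -3.196). Equal radii place S and L the same way about J: S = J + 9.0·n = (0.1091, 25.63), L = J − 9.0·n = (16.94, 19.24). Then |HL| = |L − H| = 25.63.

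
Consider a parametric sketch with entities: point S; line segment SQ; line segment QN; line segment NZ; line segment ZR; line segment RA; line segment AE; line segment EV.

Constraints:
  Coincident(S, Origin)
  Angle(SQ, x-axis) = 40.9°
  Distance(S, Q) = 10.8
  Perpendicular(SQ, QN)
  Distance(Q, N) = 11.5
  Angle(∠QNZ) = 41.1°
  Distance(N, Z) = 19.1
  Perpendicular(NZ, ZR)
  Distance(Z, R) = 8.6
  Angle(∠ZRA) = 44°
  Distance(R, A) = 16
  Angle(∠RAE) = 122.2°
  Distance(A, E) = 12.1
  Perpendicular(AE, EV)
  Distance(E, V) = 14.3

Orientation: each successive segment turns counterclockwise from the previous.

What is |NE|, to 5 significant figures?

18.251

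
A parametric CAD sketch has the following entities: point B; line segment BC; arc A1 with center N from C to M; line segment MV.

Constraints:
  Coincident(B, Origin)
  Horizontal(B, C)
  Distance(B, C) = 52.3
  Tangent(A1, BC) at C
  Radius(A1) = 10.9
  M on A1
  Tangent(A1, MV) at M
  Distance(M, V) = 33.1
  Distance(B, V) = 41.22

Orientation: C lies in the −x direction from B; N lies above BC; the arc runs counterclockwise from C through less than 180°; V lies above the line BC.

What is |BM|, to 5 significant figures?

43.449

B is at the origin; BC is horizontal with |BC| = 52.3 and C on the −x side, so C = (-52.300, 0.0000). Tangency of A1 to BC means the radius NC is perpendicular to BC, so N = C + (0, 10.9) = (-52.300, 10.900). Since NM ⟂ MV (tangency), |NV| = √(10.9² + 33.1²) = 34.849 regardless of where M sits on A1. So V lies on both circle(B, 41.22) and circle(N, 34.849); the above-BC intersection is V = (-25.106, 32.692). M is the foot of the tangent from V: M = (-43.165, 4.9529).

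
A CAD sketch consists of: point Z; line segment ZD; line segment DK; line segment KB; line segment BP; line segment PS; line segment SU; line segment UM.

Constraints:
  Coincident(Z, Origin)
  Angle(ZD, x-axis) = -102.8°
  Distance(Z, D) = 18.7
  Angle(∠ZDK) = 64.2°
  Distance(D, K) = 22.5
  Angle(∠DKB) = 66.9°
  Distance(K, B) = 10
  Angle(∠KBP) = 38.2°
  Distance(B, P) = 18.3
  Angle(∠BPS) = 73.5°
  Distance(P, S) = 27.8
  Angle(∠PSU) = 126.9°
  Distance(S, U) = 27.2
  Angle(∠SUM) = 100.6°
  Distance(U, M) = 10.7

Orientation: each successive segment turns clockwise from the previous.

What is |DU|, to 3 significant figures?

59.2

Z is at the origin; ZD runs at -102.8° with length 18.7, so D = (-4.14, -18.2). ∠ZDK = 64.2° gives DK at 141° from the x-axis; with |DK| = 22.5, K = (-21.7, -4.20). ∠DKB = 66.9° gives KB at 28.3° from the x-axis; with |KB| = 10.0, B = (-12.9, 0.543). ∠KBP = 38.2° gives BP at -114° from the x-axis; with |BP| = 18.3, P = (-20.2, -16.2). ∠BPS = 73.5° gives PS at 140° from the x-axis; with |PS| = 27.8, S = (-41.5, 1.63). ∠PSU = 126.9° gives SU at 86.9° from the x-axis; with |SU| = 27.2, U = (-40.0, 28.8). Then |DU| = |U − D| = 59.2.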